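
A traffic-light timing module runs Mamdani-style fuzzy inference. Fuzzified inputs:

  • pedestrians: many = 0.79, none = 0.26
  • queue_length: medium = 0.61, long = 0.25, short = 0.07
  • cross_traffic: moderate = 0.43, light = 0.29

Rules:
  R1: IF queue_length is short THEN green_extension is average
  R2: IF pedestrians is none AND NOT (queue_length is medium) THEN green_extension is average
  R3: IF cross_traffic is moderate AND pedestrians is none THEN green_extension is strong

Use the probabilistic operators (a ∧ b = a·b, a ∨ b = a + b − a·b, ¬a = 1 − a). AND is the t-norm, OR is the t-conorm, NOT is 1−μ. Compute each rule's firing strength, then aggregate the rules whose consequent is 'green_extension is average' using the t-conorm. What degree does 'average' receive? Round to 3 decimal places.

0.164

R1: short=0.07 → w = 0.0700
R2: none=0.26, ¬medium=1−0.61=0.39; AND[a·b] → w = 0.1014
R3: moderate=0.43, none=0.26; AND[a·b] → w = 0.1118
Rules with consequent 'average': {R1, R2} → strengths 0.0700, 0.1014
Aggregate via t-conorm [a + b − a·b]: 0.1643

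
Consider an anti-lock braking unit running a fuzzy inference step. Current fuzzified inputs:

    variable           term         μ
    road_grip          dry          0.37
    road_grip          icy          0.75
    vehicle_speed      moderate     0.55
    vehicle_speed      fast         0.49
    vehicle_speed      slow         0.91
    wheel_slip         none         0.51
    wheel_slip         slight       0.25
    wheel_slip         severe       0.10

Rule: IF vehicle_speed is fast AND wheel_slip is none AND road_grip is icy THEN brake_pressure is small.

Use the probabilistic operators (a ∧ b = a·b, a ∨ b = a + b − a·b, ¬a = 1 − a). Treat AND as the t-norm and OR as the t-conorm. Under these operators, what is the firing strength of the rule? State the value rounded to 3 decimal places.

firing strength: fast=0.49, none=0.51, icy=0.75; AND[a·b] → w = 0.1874

0.187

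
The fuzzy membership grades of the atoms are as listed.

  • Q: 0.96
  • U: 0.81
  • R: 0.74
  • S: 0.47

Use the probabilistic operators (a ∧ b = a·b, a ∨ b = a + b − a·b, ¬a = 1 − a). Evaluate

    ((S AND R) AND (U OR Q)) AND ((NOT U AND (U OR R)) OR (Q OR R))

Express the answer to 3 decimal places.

S AND R = a·b on (0.4700, 0.7400) = 0.3478
U OR Q = a + b − a·b on (0.8100, 0.9600) = 0.9924
(S AND R) AND (U OR Q) = a·b on (0.3478, 0.9924) = 0.3452
NOT U = 1 − 0.8100 = 0.1900
U OR R = a + b − a·b on (0.8100, 0.7400) = 0.9506
NOT U AND (U OR R) = a·b on (0.1900, 0.9506) = 0.1806
Q OR R = a + b − a·b on (0.9600, 0.7400) = 0.9896
(NOT U AND (U OR R)) OR (Q OR R) = a + b − a·b on (0.1806, 0.9896) = 0.9915
((S AND R) AND (U OR Q)) AND ((NOT U AND (U OR R)) OR (Q OR R)) = a·b on (0.3452, 0.9915) = 0.3422

0.342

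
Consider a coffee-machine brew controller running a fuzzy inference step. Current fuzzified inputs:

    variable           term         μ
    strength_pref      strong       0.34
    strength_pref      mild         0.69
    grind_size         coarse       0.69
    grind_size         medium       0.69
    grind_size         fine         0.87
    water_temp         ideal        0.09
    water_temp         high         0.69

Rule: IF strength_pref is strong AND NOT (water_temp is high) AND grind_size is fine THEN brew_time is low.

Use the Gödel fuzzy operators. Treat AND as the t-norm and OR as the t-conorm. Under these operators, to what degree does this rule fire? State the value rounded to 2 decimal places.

firing strength: strong=0.34, ¬high=1−0.69=0.31, fine=0.87; AND[min(a, b)] → w = 0.31

0.31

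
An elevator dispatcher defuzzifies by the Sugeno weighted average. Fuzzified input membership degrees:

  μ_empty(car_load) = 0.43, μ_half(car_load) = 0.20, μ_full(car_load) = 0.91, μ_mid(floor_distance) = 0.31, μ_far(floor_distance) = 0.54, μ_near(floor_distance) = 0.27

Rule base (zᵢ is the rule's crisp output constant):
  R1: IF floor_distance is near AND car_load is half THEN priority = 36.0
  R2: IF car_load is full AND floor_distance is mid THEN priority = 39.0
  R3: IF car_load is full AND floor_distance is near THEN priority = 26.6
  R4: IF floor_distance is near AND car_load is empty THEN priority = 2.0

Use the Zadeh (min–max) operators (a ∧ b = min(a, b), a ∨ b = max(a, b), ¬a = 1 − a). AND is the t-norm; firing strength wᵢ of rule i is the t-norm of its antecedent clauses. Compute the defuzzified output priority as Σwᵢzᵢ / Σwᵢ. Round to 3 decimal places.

25.726

R1 (z=36.0): near=0.27, half=0.20; AND[min(a, b)] → w = 0.20
R2 (z=39.0): full=0.91, mid=0.31; AND[min(a, b)] → w = 0.31
R3 (z=26.6): full=0.91, near=0.27; AND[min(a, b)] → w = 0.27
R4 (z=2.0): near=0.27, empty=0.43; AND[min(a, b)] → w = 0.27
Weighted average = (0.20·36.0 + 0.31·39.0 + 0.27·26.6 + 0.27·2.0) / (0.20 + 0.31 + 0.27 + 0.27)
  = 27.0120 / 1.0500 = 25.726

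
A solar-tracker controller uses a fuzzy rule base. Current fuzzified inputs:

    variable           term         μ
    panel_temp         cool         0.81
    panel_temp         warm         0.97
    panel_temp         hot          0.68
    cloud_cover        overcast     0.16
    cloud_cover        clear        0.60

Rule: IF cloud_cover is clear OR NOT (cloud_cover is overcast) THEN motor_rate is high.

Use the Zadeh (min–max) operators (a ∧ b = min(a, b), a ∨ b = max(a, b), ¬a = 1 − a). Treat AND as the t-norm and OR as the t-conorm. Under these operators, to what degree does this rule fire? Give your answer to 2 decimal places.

firing strength: clear=0.60, ¬overcast=1−0.16=0.84; OR[max(a, b)] → w = 0.84

0.84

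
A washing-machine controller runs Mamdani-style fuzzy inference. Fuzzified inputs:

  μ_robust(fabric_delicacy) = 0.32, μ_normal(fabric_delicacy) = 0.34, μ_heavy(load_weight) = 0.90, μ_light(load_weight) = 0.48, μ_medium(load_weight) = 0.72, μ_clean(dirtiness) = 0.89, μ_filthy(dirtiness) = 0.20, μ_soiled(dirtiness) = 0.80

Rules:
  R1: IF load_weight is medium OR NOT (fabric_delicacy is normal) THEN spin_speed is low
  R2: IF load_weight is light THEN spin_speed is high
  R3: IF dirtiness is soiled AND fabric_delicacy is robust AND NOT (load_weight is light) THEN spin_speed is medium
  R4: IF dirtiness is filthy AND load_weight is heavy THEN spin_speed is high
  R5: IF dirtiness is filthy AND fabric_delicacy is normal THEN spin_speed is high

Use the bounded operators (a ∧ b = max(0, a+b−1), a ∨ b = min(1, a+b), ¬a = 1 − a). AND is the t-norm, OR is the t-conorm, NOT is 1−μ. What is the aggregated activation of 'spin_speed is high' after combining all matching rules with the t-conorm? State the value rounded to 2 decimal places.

R1: medium=0.72, ¬normal=1−0.34=0.66; OR[min(1, a+b)] → w = 1.00
R2: light=0.48 → w = 0.48
R3: soiled=0.80, robust=0.32, ¬light=1−0.48=0.52; AND[max(0, a+b−1)] → w = 0.00
R4: filthy=0.20, heavy=0.90; AND[max(0, a+b−1)] → w = 0.10
R5: filthy=0.20, normal=0.34; AND[max(0, a+b−1)] → w = 0.00
Rules with consequent 'high': {R2, R4, R5} → strengths 0.48, 0.10, 0.00
Aggregate via t-conorm [min(1, a+b)]: 0.58

0.58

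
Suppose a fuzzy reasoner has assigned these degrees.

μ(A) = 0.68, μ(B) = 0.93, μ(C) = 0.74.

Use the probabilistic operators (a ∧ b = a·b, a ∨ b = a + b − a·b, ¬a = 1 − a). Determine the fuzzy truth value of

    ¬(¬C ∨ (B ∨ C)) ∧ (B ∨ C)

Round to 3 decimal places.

0.013

¬C = 1 − 0.7400 = 0.2600
B ∨ C = a + b − a·b on (0.9300, 0.7400) = 0.9818
¬C ∨ (B ∨ C) = a + b − a·b on (0.2600, 0.9818) = 0.9865
¬(¬C ∨ (B ∨ C)) = 1 − 0.9865 = 0.0135
B ∨ C = a + b − a·b on (0.9300, 0.7400) = 0.9818
¬(¬C ∨ (B ∨ C)) ∧ (B ∨ C) = a·b on (0.0135, 0.9818) = 0.0132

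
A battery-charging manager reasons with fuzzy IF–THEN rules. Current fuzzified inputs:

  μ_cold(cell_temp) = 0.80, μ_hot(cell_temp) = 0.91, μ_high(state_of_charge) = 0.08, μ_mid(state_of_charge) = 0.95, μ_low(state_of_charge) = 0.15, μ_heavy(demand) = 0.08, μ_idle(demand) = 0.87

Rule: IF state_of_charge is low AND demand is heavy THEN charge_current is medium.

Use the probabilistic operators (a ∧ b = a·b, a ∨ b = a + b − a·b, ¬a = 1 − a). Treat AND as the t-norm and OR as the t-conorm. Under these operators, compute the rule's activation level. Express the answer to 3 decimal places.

firing strength: low=0.15, heavy=0.08; AND[a·b] → w = 0.0120

0.012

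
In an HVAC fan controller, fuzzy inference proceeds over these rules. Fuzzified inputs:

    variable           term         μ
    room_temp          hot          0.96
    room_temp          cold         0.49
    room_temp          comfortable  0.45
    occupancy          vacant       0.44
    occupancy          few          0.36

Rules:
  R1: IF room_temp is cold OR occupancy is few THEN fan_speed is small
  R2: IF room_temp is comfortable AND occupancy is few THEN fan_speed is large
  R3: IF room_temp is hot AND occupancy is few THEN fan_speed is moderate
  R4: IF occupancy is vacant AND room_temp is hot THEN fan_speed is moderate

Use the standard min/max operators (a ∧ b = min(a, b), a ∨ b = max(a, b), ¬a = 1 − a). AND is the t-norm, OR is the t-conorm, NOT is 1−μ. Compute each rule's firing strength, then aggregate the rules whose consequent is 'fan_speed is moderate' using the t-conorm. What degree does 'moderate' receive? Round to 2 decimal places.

R1: cold=0.49, few=0.36; OR[max(a, b)] → w = 0.49
R2: comfortable=0.45, few=0.36; AND[min(a, b)] → w = 0.36
R3: hot=0.96, few=0.36; AND[min(a, b)] → w = 0.36
R4: vacant=0.44, hot=0.96; AND[min(a, b)] → w = 0.44
Rules with consequent 'moderate': {R3, R4} → strengths 0.36, 0.44
Aggregate via t-conorm [max(a, b)]: 0.44

0.44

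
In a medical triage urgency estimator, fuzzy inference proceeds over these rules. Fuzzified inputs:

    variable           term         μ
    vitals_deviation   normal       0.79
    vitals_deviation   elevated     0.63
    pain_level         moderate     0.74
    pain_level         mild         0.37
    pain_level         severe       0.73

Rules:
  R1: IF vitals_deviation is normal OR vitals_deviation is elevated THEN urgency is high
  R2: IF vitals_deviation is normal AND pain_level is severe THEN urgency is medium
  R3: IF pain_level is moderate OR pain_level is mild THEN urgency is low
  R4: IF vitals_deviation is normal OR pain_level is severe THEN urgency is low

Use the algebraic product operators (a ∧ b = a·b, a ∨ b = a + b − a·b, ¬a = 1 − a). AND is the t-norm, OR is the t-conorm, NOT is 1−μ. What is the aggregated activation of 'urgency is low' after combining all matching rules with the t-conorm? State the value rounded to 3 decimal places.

0.991

R1: normal=0.79, elevated=0.63; OR[a + b − a·b] → w = 0.9223
R2: normal=0.79, severe=0.73; AND[a·b] → w = 0.5767
R3: moderate=0.74, mild=0.37; OR[a + b − a·b] → w = 0.8362
R4: normal=0.79, severe=0.73; OR[a + b − a·b] → w = 0.9433
Rules with consequent 'low': {R3, R4} → strengths 0.8362, 0.9433
Aggregate via t-conorm [a + b − a·b]: 0.9907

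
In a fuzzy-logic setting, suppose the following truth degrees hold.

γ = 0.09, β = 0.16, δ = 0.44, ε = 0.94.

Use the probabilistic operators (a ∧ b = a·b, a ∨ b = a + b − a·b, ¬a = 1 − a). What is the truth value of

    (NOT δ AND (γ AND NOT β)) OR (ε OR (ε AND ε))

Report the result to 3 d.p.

NOT δ = 1 − 0.4400 = 0.5600
NOT β = 1 − 0.1600 = 0.8400
γ AND NOT β = a·b on (0.0900, 0.8400) = 0.0756
NOT δ AND (γ AND NOT β) = a·b on (0.5600, 0.0756) = 0.0423
ε AND ε = a·b on (0.9400, 0.9400) = 0.8836
ε OR (ε AND ε) = a + b − a·b on (0.9400, 0.8836) = 0.9930
(NOT δ AND (γ AND NOT β)) OR (ε OR (ε AND ε)) = a + b − a·b on (0.0423, 0.9930) = 0.9933

0.993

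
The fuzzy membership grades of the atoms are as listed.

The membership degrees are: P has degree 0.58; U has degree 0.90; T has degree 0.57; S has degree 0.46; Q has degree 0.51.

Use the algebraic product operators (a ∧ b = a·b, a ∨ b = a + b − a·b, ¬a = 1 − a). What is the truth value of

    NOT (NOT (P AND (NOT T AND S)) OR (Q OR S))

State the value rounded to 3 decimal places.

0.030

NOT T = 1 − 0.5700 = 0.4300
NOT T AND S = a·b on (0.4300, 0.4600) = 0.1978
P AND (NOT T AND S) = a·b on (0.5800, 0.1978) = 0.1147
NOT (P AND (NOT T AND S)) = 1 − 0.1147 = 0.8853
Q OR S = a + b − a·b on (0.5100, 0.4600) = 0.7354
NOT (P AND (NOT T AND S)) OR (Q OR S) = a + b − a·b on (0.8853, 0.7354) = 0.9696
NOT (NOT (P AND (NOT T AND S)) OR (Q OR S)) = 1 − 0.9696 = 0.0304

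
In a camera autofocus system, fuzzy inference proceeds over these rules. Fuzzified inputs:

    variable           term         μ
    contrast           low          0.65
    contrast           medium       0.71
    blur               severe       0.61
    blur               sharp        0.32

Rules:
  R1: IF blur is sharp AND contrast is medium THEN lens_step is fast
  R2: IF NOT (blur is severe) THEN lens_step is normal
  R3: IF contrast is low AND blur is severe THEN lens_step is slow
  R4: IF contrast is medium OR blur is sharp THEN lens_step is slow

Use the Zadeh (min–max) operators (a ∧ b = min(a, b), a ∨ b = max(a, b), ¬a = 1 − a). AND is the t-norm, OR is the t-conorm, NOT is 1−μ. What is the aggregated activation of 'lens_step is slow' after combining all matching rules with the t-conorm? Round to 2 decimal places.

R1: sharp=0.32, medium=0.71; AND[min(a, b)] → w = 0.32
R2: ¬severe=1−0.61=0.39 → w = 0.39
R3: low=0.65, severe=0.61; AND[min(a, b)] → w = 0.61
R4: medium=0.71, sharp=0.32; OR[max(a, b)] → w = 0.71
Rules with consequent 'slow': {R3, R4} → strengths 0.61, 0.71
Aggregate via t-conorm [max(a, b)]: 0.71

0.71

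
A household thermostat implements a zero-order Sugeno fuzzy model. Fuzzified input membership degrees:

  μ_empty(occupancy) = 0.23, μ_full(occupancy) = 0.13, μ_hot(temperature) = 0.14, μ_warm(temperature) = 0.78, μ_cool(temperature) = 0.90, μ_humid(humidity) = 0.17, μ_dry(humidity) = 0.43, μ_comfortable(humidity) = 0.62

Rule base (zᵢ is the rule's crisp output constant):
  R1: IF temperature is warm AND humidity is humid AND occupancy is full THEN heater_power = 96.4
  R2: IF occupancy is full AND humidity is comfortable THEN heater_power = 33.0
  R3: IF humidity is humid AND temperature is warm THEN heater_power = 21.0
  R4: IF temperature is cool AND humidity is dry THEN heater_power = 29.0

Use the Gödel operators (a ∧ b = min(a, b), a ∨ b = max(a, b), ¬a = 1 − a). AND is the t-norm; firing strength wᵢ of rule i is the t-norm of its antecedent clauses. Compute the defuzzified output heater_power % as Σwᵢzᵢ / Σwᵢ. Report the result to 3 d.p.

R1 (z=96.4): warm=0.78, humid=0.17, full=0.13; AND[min(a, b)] → w = 0.13
R2 (z=33.0): full=0.13, comfortable=0.62; AND[min(a, b)] → w = 0.13
R3 (z=21.0): humid=0.17, warm=0.78; AND[min(a, b)] → w = 0.17
R4 (z=29.0): cool=0.90, dry=0.43; AND[min(a, b)] → w = 0.43
Weighted average = (0.13·96.4 + 0.13·33.0 + 0.17·21.0 + 0.43·29.0) / (0.13 + 0.13 + 0.17 + 0.43)
  = 32.8620 / 0.8600 = 38.212

38.212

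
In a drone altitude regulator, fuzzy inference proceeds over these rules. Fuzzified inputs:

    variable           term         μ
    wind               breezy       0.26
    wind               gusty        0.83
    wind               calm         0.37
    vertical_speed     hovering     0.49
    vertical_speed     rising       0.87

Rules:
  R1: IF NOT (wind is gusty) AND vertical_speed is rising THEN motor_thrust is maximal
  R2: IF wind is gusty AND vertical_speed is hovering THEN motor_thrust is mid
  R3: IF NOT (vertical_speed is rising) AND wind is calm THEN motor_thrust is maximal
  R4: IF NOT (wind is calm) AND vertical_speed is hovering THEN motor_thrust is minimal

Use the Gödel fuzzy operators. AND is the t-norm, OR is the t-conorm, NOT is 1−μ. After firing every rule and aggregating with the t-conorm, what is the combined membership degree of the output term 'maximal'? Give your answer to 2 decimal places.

R1: ¬gusty=1−0.83=0.17, rising=0.87; AND[min(a, b)] → w = 0.17
R2: gusty=0.83, hovering=0.49; AND[min(a, b)] → w = 0.49
R3: ¬rising=1−0.87=0.13, calm=0.37; AND[min(a, b)] → w = 0.13
R4: ¬calm=1−0.37=0.63, hovering=0.49; AND[min(a, b)] → w = 0.49
Rules with consequent 'maximal': {R1, R3} → strengths 0.17, 0.13
Aggregate via t-conorm [max(a, b)]: 0.17

0.17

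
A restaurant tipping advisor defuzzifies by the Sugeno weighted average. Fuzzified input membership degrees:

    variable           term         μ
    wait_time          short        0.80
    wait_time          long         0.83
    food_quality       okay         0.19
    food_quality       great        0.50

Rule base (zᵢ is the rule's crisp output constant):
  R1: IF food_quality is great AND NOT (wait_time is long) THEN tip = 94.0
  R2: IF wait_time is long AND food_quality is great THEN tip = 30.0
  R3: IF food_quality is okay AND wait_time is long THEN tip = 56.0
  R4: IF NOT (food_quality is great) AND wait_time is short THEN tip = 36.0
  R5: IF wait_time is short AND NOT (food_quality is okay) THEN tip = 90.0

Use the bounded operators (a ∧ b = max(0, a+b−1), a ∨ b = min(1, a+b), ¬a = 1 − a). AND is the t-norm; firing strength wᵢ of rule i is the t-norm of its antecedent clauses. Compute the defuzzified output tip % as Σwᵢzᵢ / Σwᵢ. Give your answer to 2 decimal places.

R1 (z=94.0): great=0.50, ¬long=1−0.83=0.17; AND[max(0, a+b−1)] → w = 0.00
R2 (z=30.0): long=0.83, great=0.50; AND[max(0, a+b−1)] → w = 0.33
R3 (z=56.0): okay=0.19, long=0.83; AND[max(0, a+b−1)] → w = 0.02
R4 (z=36.0): ¬great=1−0.50=0.50, short=0.80; AND[max(0, a+b−1)] → w = 0.30
R5 (z=90.0): short=0.80, ¬okay=1−0.19=0.81; AND[max(0, a+b−1)] → w = 0.61
Weighted average = (0.00·94.0 + 0.33·30.0 + 0.02·56.0 + 0.30·36.0 + 0.61·90.0) / (0.00 + 0.33 + 0.02 + 0.30 + 0.61)
  = 76.7200 / 1.2600 = 60.89

60.89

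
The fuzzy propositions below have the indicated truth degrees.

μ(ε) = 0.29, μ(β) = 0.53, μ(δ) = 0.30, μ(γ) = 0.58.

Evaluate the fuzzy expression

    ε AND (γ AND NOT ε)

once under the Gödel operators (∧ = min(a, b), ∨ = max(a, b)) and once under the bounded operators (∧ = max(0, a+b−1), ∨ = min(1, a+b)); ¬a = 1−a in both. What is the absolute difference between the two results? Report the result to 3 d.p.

Under Gödel:
  NOT ε = 1 − 0.29 = 0.71
  γ AND NOT ε = min(a, b) on (0.58, 0.71) = 0.58
  ε AND (γ AND NOT ε) = min(a, b) on (0.29, 0.58) = 0.29
  → value = 0.2900
Under bounded:
  NOT ε = 1 − 0.29 = 0.71
  γ AND NOT ε = max(0, a+b−1) on (0.58, 0.71) = 0.29
  ε AND (γ AND NOT ε) = max(0, a+b−1) on (0.29, 0.29) = 0.00
  → value = 0.0000
|0.2900 − 0.0000| = 0.290

0.290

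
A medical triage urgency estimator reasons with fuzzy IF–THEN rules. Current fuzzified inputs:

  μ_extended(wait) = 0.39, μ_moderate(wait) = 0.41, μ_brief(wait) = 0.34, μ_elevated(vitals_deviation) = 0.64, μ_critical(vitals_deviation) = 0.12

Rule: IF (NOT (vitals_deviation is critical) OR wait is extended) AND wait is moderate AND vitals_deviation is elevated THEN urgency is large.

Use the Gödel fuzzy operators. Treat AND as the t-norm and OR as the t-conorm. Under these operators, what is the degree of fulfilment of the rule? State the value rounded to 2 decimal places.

0.41

firing strength: (¬critical=1−0.12=0.88 OR extended=0.39) = 0.88; AND[min(a, b)] with moderate=0.41, elevated=0.64 → w = 0.41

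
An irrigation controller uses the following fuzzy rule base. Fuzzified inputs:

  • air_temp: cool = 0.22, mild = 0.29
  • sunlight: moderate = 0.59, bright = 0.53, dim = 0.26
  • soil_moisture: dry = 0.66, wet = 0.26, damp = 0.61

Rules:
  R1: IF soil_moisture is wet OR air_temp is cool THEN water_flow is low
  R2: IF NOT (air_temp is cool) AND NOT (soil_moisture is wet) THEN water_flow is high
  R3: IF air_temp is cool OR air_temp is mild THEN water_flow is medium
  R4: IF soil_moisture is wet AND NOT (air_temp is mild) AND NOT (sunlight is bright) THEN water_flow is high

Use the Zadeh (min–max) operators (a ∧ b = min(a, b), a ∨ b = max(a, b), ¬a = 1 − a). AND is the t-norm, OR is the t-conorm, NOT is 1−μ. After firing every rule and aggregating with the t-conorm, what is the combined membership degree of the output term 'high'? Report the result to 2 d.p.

R1: wet=0.26, cool=0.22; OR[max(a, b)] → w = 0.26
R2: ¬cool=1−0.22=0.78, ¬wet=1−0.26=0.74; AND[min(a, b)] → w = 0.74
R3: cool=0.22, mild=0.29; OR[max(a, b)] → w = 0.29
R4: wet=0.26, ¬mild=1−0.29=0.71, ¬bright=1−0.53=0.47; AND[min(a, b)] → w = 0.26
Rules with consequent 'high': {R2, R4} → strengths 0.74, 0.26
Aggregate via t-conorm [max(a, b)]: 0.74

0.74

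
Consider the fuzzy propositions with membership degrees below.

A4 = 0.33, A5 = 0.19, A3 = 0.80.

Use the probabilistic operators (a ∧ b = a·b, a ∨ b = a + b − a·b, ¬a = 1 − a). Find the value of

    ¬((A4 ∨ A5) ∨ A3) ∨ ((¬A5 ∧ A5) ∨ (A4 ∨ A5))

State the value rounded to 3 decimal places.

A4 ∨ A5 = a + b − a·b on (0.3300, 0.1900) = 0.4573
(A4 ∨ A5) ∨ A3 = a + b − a·b on (0.4573, 0.8000) = 0.8915
¬((A4 ∨ A5) ∨ A3) = 1 − 0.8915 = 0.1085
¬A5 = 1 − 0.1900 = 0.8100
¬A5 ∧ A5 = a·b on (0.8100, 0.1900) = 0.1539
A4 ∨ A5 = a + b − a·b on (0.3300, 0.1900) = 0.4573
(¬A5 ∧ A5) ∨ (A4 ∨ A5) = a + b − a·b on (0.1539, 0.4573) = 0.5408
¬((A4 ∨ A5) ∨ A3) ∨ ((¬A5 ∧ A5) ∨ (A4 ∨ A5)) = a + b − a·b on (0.1085, 0.5408) = 0.5907

0.591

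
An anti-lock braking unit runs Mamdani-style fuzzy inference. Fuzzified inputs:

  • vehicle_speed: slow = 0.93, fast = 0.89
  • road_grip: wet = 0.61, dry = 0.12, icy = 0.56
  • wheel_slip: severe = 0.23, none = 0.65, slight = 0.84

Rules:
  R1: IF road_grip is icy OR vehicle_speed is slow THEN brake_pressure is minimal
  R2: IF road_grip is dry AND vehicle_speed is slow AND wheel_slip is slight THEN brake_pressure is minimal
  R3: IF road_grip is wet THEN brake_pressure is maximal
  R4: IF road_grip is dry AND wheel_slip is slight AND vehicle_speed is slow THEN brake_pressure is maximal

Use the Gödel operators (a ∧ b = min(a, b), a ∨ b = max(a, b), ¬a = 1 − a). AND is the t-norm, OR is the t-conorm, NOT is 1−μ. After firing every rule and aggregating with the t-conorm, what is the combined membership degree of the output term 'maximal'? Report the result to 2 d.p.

0.61

R1: icy=0.56, slow=0.93; OR[max(a, b)] → w = 0.93
R2: dry=0.12, slow=0.93, slight=0.84; AND[min(a, b)] → w = 0.12
R3: wet=0.61 → w = 0.61
R4: dry=0.12, slight=0.84, slow=0.93; AND[min(a, b)] → w = 0.12
Rules with consequent 'maximal': {R3, R4} → strengths 0.61, 0.12
Aggregate via t-conorm [max(a, b)]: 0.61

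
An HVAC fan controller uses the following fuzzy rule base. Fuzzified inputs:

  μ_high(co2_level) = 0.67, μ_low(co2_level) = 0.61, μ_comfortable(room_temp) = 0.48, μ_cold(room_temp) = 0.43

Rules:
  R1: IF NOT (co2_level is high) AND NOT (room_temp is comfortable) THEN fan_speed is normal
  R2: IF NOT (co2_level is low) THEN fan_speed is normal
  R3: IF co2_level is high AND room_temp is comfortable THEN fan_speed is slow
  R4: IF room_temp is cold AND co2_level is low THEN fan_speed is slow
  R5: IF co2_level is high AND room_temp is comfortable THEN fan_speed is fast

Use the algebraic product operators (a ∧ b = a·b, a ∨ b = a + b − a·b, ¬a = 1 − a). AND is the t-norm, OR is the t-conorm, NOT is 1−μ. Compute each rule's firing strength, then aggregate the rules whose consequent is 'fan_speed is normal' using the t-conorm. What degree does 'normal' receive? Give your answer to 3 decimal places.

R1: ¬high=1−0.67=0.33, ¬comfortable=1−0.48=0.52; AND[a·b] → w = 0.1716
R2: ¬low=1−0.61=0.39 → w = 0.3900
R3: high=0.67, comfortable=0.48; AND[a·b] → w = 0.3216
R4: cold=0.43, low=0.61; AND[a·b] → w = 0.2623
R5: high=0.67, comfortable=0.48; AND[a·b] → w = 0.3216
Rules with consequent 'normal': {R1, R2} → strengths 0.1716, 0.3900
Aggregate via t-conorm [a + b − a·b]: 0.4947

0.495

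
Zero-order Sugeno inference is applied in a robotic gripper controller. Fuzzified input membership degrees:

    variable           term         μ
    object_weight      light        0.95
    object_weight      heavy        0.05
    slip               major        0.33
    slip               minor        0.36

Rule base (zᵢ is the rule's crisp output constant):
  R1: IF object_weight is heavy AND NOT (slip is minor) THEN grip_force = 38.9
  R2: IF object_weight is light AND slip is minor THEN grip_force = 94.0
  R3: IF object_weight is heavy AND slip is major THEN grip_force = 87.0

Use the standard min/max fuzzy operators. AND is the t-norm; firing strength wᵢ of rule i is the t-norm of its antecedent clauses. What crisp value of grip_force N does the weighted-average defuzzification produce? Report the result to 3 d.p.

R1 (z=38.9): heavy=0.05, ¬minor=1−0.36=0.64; AND[min(a, b)] → w = 0.05
R2 (z=94.0): light=0.95, minor=0.36; AND[min(a, b)] → w = 0.36
R3 (z=87.0): heavy=0.05, major=0.33; AND[min(a, b)] → w = 0.05
Weighted average = (0.05·38.9 + 0.36·94.0 + 0.05·87.0) / (0.05 + 0.36 + 0.05)
  = 40.1350 / 0.4600 = 87.250

87.250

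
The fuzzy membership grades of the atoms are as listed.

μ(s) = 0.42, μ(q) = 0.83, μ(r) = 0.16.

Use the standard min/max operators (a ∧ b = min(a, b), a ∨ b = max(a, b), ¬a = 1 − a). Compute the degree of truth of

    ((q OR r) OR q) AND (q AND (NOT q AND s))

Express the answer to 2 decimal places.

q OR r = max(a, b) on (0.83, 0.16) = 0.83
(q OR r) OR q = max(a, b) on (0.83, 0.83) = 0.83
NOT q = 1 − 0.83 = 0.17
NOT q AND s = min(a, b) on (0.17, 0.42) = 0.17
q AND (NOT q AND s) = min(a, b) on (0.83, 0.17) = 0.17
((q OR r) OR q) AND (q AND (NOT q AND s)) = min(a, b) on (0.83, 0.17) = 0.17

0.17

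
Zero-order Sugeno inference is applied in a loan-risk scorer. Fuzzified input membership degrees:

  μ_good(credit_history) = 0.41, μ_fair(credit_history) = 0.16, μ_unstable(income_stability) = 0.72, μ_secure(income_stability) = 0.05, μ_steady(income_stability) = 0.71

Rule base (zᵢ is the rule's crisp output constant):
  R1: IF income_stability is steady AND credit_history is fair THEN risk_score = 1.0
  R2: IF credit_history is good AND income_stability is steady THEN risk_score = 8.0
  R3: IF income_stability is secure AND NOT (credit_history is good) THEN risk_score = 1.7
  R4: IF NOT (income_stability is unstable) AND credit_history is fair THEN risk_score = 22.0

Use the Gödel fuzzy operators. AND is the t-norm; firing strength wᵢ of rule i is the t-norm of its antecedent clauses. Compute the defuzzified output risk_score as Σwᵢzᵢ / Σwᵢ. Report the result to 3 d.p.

9.032

R1 (z=1.0): steady=0.71, fair=0.16; AND[min(a, b)] → w = 0.16
R2 (z=8.0): good=0.41, steady=0.71; AND[min(a, b)] → w = 0.41
R3 (z=1.7): secure=0.05, ¬good=1−0.41=0.59; AND[min(a, b)] → w = 0.05
R4 (z=22.0): ¬unstable=1−0.72=0.28, fair=0.16; AND[min(a, b)] → w = 0.16
Weighted average = (0.16·1.0 + 0.41·8.0 + 0.05·1.7 + 0.16·22.0) / (0.16 + 0.41 + 0.05 + 0.16)
  = 7.0450 / 0.7800 = 9.032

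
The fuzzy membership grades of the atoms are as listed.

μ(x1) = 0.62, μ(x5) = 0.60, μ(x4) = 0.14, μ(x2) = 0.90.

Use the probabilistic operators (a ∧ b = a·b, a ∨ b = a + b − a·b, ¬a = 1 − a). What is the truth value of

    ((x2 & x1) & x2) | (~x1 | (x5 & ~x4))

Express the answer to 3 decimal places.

x2 & x1 = a·b on (0.9000, 0.6200) = 0.5580
(x2 & x1) & x2 = a·b on (0.5580, 0.9000) = 0.5022
~x1 = 1 − 0.6200 = 0.3800
~x4 = 1 − 0.1400 = 0.8600
x5 & ~x4 = a·b on (0.6000, 0.8600) = 0.5160
~x1 | (x5 & ~x4) = a + b − a·b on (0.3800, 0.5160) = 0.6999
((x2 & x1) & x2) | (~x1 | (x5 & ~x4)) = a + b − a·b on (0.5022, 0.6999) = 0.8506

0.851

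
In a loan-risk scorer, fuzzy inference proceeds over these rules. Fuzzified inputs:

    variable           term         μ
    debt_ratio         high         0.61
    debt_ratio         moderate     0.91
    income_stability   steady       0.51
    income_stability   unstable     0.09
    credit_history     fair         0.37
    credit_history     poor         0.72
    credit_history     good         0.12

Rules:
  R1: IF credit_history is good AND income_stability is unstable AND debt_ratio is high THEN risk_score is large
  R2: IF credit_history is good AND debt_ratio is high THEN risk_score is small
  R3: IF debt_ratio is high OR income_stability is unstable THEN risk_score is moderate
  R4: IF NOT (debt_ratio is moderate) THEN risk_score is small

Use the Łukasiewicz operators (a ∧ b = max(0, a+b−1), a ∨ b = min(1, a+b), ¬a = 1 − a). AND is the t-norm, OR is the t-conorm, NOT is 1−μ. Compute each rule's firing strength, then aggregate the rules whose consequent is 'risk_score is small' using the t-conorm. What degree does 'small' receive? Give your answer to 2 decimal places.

R1: good=0.12, unstable=0.09, high=0.61; AND[max(0, a+b−1)] → w = 0.00
R2: good=0.12, high=0.61; AND[max(0, a+b−1)] → w = 0.00
R3: high=0.61, unstable=0.09; OR[min(1, a+b)] → w = 0.70
R4: ¬moderate=1−0.91=0.09 → w = 0.09
Rules with consequent 'small': {R2, R4} → strengths 0.00, 0.09
Aggregate via t-conorm [min(1, a+b)]: 0.09

0.09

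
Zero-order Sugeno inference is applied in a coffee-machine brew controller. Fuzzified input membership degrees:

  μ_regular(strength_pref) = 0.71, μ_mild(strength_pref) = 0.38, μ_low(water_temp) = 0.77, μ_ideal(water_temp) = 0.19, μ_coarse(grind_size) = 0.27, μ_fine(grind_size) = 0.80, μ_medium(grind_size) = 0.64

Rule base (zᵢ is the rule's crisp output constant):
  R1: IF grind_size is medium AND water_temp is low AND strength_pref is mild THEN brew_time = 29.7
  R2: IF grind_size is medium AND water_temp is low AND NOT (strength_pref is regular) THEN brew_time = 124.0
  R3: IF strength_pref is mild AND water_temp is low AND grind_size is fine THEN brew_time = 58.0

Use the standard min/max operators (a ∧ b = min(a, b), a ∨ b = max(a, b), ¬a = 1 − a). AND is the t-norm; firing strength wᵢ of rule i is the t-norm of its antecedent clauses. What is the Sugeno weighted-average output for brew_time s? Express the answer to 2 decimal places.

65.99

R1 (z=29.7): medium=0.64, low=0.77, mild=0.38; AND[min(a, b)] → w = 0.38
R2 (z=124.0): medium=0.64, low=0.77, ¬regular=1−0.71=0.29; AND[min(a, b)] → w = 0.29
R3 (z=58.0): mild=0.38, low=0.77, fine=0.80; AND[min(a, b)] → w = 0.38
Weighted average = (0.38·29.7 + 0.29·124.0 + 0.38·58.0) / (0.38 + 0.29 + 0.38)
  = 69.2860 / 1.0500 = 65.99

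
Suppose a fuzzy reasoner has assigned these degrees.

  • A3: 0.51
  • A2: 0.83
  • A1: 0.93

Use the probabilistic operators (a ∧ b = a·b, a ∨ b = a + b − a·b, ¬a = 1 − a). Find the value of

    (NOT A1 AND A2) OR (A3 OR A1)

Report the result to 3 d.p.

0.968

NOT A1 = 1 − 0.9300 = 0.0700
NOT A1 AND A2 = a·b on (0.0700, 0.8300) = 0.0581
A3 OR A1 = a + b − a·b on (0.5100, 0.9300) = 0.9657
(NOT A1 AND A2) OR (A3 OR A1) = a + b − a·b on (0.0581, 0.9657) = 0.9677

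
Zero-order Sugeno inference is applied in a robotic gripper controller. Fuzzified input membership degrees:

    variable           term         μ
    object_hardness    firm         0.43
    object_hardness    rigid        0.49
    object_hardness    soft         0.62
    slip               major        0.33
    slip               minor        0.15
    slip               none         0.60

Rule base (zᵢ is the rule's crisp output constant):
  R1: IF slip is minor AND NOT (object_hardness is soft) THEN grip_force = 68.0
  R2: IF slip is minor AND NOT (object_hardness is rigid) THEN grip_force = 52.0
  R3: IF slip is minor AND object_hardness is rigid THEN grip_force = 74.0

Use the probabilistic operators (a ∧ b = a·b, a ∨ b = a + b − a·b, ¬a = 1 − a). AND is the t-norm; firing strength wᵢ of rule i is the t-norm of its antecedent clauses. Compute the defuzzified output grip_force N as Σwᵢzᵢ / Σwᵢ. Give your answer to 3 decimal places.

64.217

R1 (z=68.0): minor=0.15, ¬soft=1−0.62=0.38; AND[a·b] → w = 0.0570
R2 (z=52.0): minor=0.15, ¬rigid=1−0.49=0.51; AND[a·b] → w = 0.0765
R3 (z=74.0): minor=0.15, rigid=0.49; AND[a·b] → w = 0.0735
Weighted average = (0.0570·68.0 + 0.0765·52.0 + 0.0735·74.0) / (0.0570 + 0.0765 + 0.0735)
  = 13.2930 / 0.2070 = 64.217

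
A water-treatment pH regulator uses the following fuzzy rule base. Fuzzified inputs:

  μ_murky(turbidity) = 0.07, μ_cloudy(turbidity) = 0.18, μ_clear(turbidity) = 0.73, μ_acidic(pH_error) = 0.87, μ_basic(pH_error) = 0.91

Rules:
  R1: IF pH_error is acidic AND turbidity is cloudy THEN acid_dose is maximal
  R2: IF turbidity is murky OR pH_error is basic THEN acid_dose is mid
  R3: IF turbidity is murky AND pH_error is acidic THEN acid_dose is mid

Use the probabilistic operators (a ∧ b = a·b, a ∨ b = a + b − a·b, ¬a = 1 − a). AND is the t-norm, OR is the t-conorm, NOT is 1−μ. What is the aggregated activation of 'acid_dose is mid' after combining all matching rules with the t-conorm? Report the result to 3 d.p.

R1: acidic=0.87, cloudy=0.18; AND[a·b] → w = 0.1566
R2: murky=0.07, basic=0.91; OR[a + b − a·b] → w = 0.9163
R3: murky=0.07, acidic=0.87; AND[a·b] → w = 0.0609
Rules with consequent 'mid': {R2, R3} → strengths 0.9163, 0.0609
Aggregate via t-conorm [a + b − a·b]: 0.9214

0.921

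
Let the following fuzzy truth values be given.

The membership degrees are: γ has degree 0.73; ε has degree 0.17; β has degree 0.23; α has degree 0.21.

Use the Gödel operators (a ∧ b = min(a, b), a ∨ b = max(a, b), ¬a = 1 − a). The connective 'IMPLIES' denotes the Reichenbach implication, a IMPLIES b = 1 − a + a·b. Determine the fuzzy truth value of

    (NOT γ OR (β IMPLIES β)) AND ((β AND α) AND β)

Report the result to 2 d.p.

0.21

NOT γ = 1 − 0.73 = 0.27
β IMPLIES β  [Reichenbach: 1 − a + a·b] with a=0.23, b=0.23 → 0.82
NOT γ OR (β IMPLIES β) = max(a, b) on (0.27, 0.82) = 0.82
β AND α = min(a, b) on (0.23, 0.21) = 0.21
(β AND α) AND β = min(a, b) on (0.21, 0.23) = 0.21
(NOT γ OR (β IMPLIES β)) AND ((β AND α) AND β) = min(a, b) on (0.82, 0.21) = 0.21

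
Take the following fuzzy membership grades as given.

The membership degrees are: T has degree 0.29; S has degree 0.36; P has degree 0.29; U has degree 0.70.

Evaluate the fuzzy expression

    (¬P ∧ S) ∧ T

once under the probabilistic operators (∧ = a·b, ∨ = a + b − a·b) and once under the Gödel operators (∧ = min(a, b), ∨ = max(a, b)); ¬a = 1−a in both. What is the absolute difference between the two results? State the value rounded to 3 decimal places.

Under probabilistic:
  ¬P = 1 − 0.2900 = 0.7100
  ¬P ∧ S = a·b on (0.7100, 0.3600) = 0.2556
  (¬P ∧ S) ∧ T = a·b on (0.2556, 0.2900) = 0.0741
  → value = 0.0741
Under Gödel:
  ¬P = 1 − 0.29 = 0.71
  ¬P ∧ S = min(a, b) on (0.71, 0.36) = 0.36
  (¬P ∧ S) ∧ T = min(a, b) on (0.36, 0.29) = 0.29
  → value = 0.2900
|0.0741 − 0.2900| = 0.216

0.216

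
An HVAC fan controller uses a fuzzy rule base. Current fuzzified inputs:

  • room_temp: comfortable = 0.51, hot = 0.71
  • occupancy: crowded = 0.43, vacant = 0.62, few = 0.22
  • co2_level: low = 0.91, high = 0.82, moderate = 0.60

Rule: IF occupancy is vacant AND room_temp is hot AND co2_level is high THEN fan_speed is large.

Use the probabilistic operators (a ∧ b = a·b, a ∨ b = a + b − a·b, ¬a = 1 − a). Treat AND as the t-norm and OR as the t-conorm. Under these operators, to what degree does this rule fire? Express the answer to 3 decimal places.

0.361

firing strength: vacant=0.62, hot=0.71, high=0.82; AND[a·b] → w = 0.3610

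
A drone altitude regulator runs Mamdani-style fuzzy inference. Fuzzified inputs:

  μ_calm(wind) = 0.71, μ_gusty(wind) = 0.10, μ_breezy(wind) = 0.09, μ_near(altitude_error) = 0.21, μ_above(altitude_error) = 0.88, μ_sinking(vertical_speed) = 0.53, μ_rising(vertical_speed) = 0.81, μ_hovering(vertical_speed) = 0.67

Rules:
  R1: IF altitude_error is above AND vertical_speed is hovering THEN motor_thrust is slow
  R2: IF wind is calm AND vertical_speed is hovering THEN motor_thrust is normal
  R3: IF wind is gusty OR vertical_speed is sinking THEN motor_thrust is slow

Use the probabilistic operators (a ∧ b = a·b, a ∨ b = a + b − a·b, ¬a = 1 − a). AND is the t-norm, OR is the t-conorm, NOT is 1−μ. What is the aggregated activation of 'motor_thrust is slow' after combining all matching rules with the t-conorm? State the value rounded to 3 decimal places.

R1: above=0.88, hovering=0.67; AND[a·b] → w = 0.5896
R2: calm=0.71, hovering=0.67; AND[a·b] → w = 0.4757
R3: gusty=0.10, sinking=0.53; OR[a + b − a·b] → w = 0.5770
Rules with consequent 'slow': {R1, R3} → strengths 0.5896, 0.5770
Aggregate via t-conorm [a + b − a·b]: 0.8264

0.826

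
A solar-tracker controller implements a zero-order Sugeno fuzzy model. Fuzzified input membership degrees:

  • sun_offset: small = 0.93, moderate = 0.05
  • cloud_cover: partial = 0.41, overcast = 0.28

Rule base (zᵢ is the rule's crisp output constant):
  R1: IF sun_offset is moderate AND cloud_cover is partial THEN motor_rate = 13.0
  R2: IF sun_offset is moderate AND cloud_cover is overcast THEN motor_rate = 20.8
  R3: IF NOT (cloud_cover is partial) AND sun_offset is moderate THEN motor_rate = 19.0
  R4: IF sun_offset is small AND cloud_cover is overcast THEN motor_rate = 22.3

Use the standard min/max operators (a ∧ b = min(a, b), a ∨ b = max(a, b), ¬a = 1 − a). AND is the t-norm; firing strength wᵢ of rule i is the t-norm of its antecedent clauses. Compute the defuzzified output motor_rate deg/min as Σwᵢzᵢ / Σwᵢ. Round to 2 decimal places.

20.66

R1 (z=13.0): moderate=0.05, partial=0.41; AND[min(a, b)] → w = 0.05
R2 (z=20.8): moderate=0.05, overcast=0.28; AND[min(a, b)] → w = 0.05
R3 (z=19.0): ¬partial=1−0.41=0.59, moderate=0.05; AND[min(a, b)] → w = 0.05
R4 (z=22.3): small=0.93, overcast=0.28; AND[min(a, b)] → w = 0.28
Weighted average = (0.05·13.0 + 0.05·20.8 + 0.05·19.0 + 0.28·22.3) / (0.05 + 0.05 + 0.05 + 0.28)
  = 8.8840 / 0.4300 = 20.66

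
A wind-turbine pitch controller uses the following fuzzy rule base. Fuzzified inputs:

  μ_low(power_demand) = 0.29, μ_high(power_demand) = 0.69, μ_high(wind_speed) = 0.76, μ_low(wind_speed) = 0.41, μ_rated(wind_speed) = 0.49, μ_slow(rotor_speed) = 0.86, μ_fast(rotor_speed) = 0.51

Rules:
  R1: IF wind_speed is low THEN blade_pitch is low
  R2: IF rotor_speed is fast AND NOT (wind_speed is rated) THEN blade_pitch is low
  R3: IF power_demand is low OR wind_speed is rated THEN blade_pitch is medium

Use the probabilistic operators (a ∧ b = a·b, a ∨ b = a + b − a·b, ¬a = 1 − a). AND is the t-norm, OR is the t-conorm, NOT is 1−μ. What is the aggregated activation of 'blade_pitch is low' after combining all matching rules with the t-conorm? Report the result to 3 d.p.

0.563

R1: low=0.41 → w = 0.4100
R2: fast=0.51, ¬rated=1−0.49=0.51; AND[a·b] → w = 0.2601
R3: low=0.29, rated=0.49; OR[a + b − a·b] → w = 0.6379
Rules with consequent 'low': {R1, R2} → strengths 0.4100, 0.2601
Aggregate via t-conorm [a + b − a·b]: 0.5635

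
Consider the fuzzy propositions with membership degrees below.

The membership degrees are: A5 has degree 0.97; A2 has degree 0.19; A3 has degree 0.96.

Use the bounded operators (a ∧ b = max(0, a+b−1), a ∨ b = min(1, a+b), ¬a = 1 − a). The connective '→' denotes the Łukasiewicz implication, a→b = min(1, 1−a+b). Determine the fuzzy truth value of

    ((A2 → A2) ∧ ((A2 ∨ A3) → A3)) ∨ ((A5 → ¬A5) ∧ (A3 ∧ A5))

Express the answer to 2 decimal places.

A2 → A2  [Łukasiewicz: min(1, 1−a+b)] with a=0.19, b=0.19 → 1.00
A2 ∨ A3 = min(1, a+b) on (0.19, 0.96) = 1.00
(A2 ∨ A3) → A3  [Łukasiewicz: min(1, 1−a+b)] with a=1.00, b=0.96 → 0.96
(A2 → A2) ∧ ((A2 ∨ A3) → A3) = max(0, a+b−1) on (1.00, 0.96) = 0.96
¬A5 = 1 − 0.97 = 0.03
A5 → ¬A5  [Łukasiewicz: min(1, 1−a+b)] with a=0.97, b=0.03 → 0.06
A3 ∧ A5 = max(0, a+b−1) on (0.96, 0.97) = 0.93
(A5 → ¬A5) ∧ (A3 ∧ A5) = max(0, a+b−1) on (0.06, 0.93) = 0.00
((A2 → A2) ∧ ((A2 ∨ A3) → A3)) ∨ ((A5 → ¬A5) ∧ (A3 ∧ A5)) = min(1, a+b) on (0.96, 0.00) = 0.96

0.96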